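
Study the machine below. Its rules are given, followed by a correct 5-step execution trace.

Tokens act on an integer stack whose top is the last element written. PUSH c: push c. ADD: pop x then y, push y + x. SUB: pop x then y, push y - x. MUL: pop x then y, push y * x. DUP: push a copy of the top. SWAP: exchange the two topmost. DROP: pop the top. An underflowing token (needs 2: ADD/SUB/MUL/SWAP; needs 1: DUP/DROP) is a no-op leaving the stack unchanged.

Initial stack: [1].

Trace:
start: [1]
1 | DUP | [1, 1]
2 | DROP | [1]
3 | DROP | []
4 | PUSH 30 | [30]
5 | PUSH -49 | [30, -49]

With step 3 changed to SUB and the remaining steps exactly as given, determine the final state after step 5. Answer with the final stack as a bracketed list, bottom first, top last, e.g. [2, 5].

[1, 30, -49]

(re-executing from step 3 with the substitution; state before step 3: [1])
3 | SUB | [1]
4 | PUSH 30 | [1, 30]
5 | PUSH -49 | [1, 30, -49]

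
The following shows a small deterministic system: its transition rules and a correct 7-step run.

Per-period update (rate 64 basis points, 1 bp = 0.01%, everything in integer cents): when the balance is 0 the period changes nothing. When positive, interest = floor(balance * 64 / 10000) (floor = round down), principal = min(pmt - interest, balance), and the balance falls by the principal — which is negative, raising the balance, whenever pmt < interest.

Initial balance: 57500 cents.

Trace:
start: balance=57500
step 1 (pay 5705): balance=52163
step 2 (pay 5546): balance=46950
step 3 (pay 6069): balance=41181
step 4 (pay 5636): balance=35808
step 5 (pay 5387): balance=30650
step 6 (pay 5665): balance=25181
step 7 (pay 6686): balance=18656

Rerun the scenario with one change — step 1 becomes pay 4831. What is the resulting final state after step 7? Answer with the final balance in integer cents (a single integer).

(re-executing from step 1 with the substitution; state before step 1: balance=57500)
step 1 (pay 4831): balance=53037
step 2 (pay 5546): balance=47830
step 3 (pay 6069): balance=42067
step 4 (pay 5636): balance=36700
step 5 (pay 5387): balance=31547
step 6 (pay 5665): balance=26083
step 7 (pay 6686): balance=19563

19563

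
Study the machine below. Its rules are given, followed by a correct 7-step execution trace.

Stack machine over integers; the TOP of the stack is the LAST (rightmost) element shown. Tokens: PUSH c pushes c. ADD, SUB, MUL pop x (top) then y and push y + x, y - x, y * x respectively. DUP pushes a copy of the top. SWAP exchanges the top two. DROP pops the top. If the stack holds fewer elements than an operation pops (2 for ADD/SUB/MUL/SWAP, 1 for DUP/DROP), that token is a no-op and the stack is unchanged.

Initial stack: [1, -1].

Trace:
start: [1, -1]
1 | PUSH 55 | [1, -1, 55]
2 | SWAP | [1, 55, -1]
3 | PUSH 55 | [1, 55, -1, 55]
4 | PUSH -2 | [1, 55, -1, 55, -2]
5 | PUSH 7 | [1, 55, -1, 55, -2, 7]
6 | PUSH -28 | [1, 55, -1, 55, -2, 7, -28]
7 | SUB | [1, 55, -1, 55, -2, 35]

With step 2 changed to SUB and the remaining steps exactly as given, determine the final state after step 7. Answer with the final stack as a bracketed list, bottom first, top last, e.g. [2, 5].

[1, -56, 55, -2, 35]

(re-executing from step 2 with the substitution; state before step 2: [1, -1, 55])
2 | SUB | [1, -56]
3 | PUSH 55 | [1, -56, 55]
4 | PUSH -2 | [1, -56, 55, -2]
5 | PUSH 7 | [1, -56, 55, -2, 7]
6 | PUSH -28 | [1, -56, 55, -2, 7, -28]
7 | SUB | [1, -56, 55, -2, 35]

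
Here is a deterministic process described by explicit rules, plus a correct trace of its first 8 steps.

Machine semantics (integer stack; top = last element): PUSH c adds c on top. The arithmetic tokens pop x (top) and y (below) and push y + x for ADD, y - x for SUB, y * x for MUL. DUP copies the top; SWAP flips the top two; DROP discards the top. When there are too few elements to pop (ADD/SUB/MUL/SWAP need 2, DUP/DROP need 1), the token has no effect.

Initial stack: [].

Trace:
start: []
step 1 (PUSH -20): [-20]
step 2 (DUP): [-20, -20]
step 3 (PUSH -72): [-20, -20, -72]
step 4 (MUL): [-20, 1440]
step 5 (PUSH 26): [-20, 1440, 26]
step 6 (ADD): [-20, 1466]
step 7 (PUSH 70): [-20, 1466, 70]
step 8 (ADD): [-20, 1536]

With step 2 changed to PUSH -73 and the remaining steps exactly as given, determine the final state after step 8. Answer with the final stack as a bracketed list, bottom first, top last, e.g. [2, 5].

(re-executing from step 2 with the substitution; state before step 2: [-20])
step 2 (PUSH -73): [-20, -73]
step 3 (PUSH -72): [-20, -73, -72]
step 4 (MUL): [-20, 5256]
step 5 (PUSH 26): [-20, 5256, 26]
step 6 (ADD): [-20, 5282]
step 7 (PUSH 70): [-20, 5282, 70]
step 8 (ADD): [-20, 5352]

[-20, 5352]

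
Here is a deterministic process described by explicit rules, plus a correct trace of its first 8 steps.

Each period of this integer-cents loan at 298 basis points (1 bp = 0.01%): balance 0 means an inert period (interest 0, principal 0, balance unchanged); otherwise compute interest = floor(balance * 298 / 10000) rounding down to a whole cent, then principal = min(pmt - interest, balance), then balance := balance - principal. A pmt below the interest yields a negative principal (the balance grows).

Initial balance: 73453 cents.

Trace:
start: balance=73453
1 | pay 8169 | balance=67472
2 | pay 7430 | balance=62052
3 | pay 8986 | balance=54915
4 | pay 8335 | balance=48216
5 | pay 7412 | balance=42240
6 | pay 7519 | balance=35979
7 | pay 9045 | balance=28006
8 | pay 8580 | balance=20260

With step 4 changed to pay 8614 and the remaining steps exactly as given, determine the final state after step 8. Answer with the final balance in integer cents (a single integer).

19947

(re-executing from step 4 with the substitution; state before step 4: balance=54915)
4 | pay 8614 | balance=47937
5 | pay 7412 | balance=41953
6 | pay 7519 | balance=35684
7 | pay 9045 | balance=27702
8 | pay 8580 | balance=19947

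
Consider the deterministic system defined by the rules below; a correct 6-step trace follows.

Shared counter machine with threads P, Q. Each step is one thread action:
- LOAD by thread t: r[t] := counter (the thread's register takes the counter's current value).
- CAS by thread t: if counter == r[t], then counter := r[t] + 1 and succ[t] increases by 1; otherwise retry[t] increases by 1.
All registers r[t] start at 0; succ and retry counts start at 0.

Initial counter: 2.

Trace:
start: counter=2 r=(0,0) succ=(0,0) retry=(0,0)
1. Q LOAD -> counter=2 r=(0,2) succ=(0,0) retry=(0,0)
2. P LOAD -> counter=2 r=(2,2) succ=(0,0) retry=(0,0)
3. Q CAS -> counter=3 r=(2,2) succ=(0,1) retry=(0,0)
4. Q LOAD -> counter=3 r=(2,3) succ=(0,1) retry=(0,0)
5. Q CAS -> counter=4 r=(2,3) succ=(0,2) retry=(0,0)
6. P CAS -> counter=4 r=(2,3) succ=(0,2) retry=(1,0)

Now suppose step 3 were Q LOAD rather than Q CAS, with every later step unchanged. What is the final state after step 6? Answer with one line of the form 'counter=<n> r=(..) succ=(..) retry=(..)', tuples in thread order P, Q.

counter=3 r=(2,2) succ=(0,1) retry=(1,0)

(re-executing from step 3 with the substitution; state before step 3: counter=2 r=(2,2) succ=(0,0) retry=(0,0))
3. Q LOAD -> counter=2 r=(2,2) succ=(0,0) retry=(0,0)
4. Q LOAD -> counter=2 r=(2,2) succ=(0,0) retry=(0,0)
5. Q CAS -> counter=3 r=(2,2) succ=(0,1) retry=(0,0)
6. P CAS -> counter=3 r=(2,2) succ=(0,1) retry=(1,0)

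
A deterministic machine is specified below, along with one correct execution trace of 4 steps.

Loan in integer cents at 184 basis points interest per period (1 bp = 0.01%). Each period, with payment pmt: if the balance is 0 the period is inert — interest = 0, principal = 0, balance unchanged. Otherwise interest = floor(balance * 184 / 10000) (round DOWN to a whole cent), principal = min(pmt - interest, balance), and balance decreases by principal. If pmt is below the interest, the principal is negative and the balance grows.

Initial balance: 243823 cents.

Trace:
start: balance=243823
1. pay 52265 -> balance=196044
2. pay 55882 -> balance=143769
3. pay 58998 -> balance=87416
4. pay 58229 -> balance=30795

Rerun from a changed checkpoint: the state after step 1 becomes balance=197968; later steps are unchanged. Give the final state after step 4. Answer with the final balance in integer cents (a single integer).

state after step 1 := balance=197968
2. pay 55882 -> balance=145728
3. pay 58998 -> balance=89411
4. pay 58229 -> balance=32827

32827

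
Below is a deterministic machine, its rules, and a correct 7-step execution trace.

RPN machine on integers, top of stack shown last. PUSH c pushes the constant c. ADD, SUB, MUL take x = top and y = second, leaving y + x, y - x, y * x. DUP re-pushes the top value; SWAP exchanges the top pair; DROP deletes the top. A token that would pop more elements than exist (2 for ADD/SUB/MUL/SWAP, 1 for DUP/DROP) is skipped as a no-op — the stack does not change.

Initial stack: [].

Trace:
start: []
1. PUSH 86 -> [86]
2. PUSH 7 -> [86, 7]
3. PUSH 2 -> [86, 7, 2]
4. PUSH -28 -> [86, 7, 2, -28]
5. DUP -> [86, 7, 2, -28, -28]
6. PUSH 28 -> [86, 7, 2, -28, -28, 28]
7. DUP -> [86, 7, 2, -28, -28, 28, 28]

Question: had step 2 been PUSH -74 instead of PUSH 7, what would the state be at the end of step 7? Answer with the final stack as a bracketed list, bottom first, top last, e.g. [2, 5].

[86, -74, 2, -28, -28, 28, 28]

(re-executing from step 2 with the substitution; state before step 2: [86])
2. PUSH -74 -> [86, -74]
3. PUSH 2 -> [86, -74, 2]
4. PUSH -28 -> [86, -74, 2, -28]
5. DUP -> [86, -74, 2, -28, -28]
6. PUSH 28 -> [86, -74, 2, -28, -28, 28]
7. DUP -> [86, -74, 2, -28, -28, 28, 28]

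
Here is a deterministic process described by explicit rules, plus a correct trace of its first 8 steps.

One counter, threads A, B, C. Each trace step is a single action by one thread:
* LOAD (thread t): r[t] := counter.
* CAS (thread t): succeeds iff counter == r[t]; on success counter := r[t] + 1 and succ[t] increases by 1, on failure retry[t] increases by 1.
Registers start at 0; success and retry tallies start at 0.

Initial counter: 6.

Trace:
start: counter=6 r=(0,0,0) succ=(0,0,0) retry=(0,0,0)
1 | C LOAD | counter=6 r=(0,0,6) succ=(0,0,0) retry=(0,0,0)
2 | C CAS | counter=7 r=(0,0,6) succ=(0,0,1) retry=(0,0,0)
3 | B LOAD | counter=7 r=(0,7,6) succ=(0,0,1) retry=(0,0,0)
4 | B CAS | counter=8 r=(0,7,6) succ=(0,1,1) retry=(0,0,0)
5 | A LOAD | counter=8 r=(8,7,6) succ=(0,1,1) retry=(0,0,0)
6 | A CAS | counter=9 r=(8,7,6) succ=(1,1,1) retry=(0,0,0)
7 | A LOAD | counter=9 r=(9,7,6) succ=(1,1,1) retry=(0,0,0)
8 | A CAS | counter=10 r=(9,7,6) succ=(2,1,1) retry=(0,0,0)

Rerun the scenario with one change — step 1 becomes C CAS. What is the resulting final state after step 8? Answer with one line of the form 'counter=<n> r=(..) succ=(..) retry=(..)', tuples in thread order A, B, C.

(re-executing from step 1 with the substitution; state before step 1: counter=6 r=(0,0,0) succ=(0,0,0) retry=(0,0,0))
1 | C CAS | counter=6 r=(0,0,0) succ=(0,0,0) retry=(0,0,1)
2 | C CAS | counter=6 r=(0,0,0) succ=(0,0,0) retry=(0,0,2)
3 | B LOAD | counter=6 r=(0,6,0) succ=(0,0,0) retry=(0,0,2)
4 | B CAS | counter=7 r=(0,6,0) succ=(0,1,0) retry=(0,0,2)
5 | A LOAD | counter=7 r=(7,6,0) succ=(0,1,0) retry=(0,0,2)
6 | A CAS | counter=8 r=(7,6,0) succ=(1,1,0) retry=(0,0,2)
7 | A LOAD | counter=8 r=(8,6,0) succ=(1,1,0) retry=(0,0,2)
8 | A CAS | counter=9 r=(8,6,0) succ=(2,1,0) retry=(0,0,2)

counter=9 r=(8,6,0) succ=(2,1,0) retry=(0,0,2)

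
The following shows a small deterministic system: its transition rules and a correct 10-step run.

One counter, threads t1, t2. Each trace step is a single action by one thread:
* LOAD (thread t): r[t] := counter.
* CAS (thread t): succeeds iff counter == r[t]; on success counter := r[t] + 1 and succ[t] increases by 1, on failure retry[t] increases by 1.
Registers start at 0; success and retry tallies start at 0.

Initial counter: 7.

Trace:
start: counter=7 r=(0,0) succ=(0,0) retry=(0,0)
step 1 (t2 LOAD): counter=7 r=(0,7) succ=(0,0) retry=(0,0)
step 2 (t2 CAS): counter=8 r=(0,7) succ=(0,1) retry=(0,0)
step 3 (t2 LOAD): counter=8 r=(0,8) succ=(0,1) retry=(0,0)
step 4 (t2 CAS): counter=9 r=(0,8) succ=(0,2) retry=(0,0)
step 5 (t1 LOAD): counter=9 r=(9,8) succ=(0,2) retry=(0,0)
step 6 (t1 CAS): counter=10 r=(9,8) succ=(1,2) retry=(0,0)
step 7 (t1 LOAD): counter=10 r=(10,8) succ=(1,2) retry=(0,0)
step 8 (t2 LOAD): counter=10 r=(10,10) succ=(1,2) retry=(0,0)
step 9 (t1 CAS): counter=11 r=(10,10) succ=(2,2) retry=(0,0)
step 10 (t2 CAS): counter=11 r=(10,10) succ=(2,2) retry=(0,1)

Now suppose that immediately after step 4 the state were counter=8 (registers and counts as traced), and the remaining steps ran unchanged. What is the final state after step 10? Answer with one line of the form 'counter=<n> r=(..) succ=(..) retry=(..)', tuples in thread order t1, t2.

state after step 4 := counter=8 r=(0,8) succ=(0,2) retry=(0,0)
step 5 (t1 LOAD): counter=8 r=(8,8) succ=(0,2) retry=(0,0)
step 6 (t1 CAS): counter=9 r=(8,8) succ=(1,2) retry=(0,0)
step 7 (t1 LOAD): counter=9 r=(9,8) succ=(1,2) retry=(0,0)
step 8 (t2 LOAD): counter=9 r=(9,9) succ=(1,2) retry=(0,0)
step 9 (t1 CAS): counter=10 r=(9,9) succ=(2,2) retry=(0,0)
step 10 (t2 CAS): counter=10 r=(9,9) succ=(2,2) retry=(0,1)

counter=10 r=(9,9) succ=(2,2) retry=(0,1)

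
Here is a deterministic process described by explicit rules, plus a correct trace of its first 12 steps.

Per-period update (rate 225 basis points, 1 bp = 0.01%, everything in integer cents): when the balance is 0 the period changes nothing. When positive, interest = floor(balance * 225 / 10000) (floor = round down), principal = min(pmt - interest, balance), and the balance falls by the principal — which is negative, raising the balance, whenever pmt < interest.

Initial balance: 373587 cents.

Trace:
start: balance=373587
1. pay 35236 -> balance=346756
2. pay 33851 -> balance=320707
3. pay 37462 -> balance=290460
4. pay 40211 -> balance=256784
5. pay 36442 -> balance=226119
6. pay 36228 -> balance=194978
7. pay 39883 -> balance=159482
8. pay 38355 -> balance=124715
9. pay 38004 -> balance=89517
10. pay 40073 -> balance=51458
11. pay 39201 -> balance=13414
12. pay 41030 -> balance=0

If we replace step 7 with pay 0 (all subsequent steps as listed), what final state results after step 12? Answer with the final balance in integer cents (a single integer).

17261

(re-executing from step 7 with the substitution; state before step 7: balance=194978)
7. pay 0 -> balance=199365
8. pay 38355 -> balance=165495
9. pay 38004 -> balance=131214
10. pay 40073 -> balance=94093
11. pay 39201 -> balance=57009
12. pay 41030 -> balance=17261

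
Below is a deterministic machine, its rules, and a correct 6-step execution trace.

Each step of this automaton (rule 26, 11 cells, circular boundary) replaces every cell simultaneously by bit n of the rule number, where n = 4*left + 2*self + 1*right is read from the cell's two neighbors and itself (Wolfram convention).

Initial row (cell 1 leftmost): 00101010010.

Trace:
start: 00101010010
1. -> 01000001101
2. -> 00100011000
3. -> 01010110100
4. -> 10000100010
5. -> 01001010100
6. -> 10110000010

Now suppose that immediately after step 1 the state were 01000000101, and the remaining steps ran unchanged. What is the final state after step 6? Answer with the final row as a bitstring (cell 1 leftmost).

10010000010

state after step 1 := 01000000101
2. -> 00100001000
3. -> 01010010100
4. -> 10001100010
5. -> 01011010100
6. -> 10010000010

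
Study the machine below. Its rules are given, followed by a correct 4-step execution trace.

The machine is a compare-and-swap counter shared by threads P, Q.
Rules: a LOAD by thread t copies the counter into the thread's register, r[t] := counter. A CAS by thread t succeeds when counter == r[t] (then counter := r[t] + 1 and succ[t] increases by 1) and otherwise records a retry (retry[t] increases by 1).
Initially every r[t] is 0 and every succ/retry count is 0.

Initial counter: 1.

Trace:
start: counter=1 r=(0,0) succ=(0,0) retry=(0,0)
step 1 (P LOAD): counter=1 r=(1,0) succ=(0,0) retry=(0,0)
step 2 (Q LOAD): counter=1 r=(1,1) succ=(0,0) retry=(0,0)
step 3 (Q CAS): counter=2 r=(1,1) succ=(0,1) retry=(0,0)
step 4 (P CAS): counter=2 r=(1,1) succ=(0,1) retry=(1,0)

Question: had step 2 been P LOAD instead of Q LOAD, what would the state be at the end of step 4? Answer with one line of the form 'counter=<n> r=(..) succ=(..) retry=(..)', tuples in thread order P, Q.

(re-executing from step 2 with the substitution; state before step 2: counter=1 r=(1,0) succ=(0,0) retry=(0,0))
step 2 (P LOAD): counter=1 r=(1,0) succ=(0,0) retry=(0,0)
step 3 (Q CAS): counter=1 r=(1,0) succ=(0,0) retry=(0,1)
step 4 (P CAS): counter=2 r=(1,0) succ=(1,0) retry=(0,1)

counter=2 r=(1,0) succ=(1,0) retry=(0,1)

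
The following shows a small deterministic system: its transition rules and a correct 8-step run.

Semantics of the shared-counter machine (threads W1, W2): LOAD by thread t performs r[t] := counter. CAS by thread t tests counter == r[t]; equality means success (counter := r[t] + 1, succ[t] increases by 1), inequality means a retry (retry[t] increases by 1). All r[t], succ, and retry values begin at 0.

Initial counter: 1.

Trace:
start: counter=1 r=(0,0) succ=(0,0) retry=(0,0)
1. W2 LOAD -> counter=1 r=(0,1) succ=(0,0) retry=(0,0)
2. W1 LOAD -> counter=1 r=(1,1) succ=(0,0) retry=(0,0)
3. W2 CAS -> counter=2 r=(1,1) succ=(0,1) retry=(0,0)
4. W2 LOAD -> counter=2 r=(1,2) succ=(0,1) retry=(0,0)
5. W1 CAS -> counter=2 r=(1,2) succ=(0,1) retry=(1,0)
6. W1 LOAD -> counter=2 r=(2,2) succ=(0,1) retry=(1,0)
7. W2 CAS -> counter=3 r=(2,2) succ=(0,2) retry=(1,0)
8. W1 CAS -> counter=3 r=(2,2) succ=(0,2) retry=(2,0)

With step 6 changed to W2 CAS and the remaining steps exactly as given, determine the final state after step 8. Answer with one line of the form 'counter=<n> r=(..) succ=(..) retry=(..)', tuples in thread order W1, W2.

(re-executing from step 6 with the substitution; state before step 6: counter=2 r=(1,2) succ=(0,1) retry=(1,0))
6. W2 CAS -> counter=3 r=(1,2) succ=(0,2) retry=(1,0)
7. W2 CAS -> counter=3 r=(1,2) succ=(0,2) retry=(1,1)
8. W1 CAS -> counter=3 r=(1,2) succ=(0,2) retry=(2,1)

counter=3 r=(1,2) succ=(0,2) retry=(2,1)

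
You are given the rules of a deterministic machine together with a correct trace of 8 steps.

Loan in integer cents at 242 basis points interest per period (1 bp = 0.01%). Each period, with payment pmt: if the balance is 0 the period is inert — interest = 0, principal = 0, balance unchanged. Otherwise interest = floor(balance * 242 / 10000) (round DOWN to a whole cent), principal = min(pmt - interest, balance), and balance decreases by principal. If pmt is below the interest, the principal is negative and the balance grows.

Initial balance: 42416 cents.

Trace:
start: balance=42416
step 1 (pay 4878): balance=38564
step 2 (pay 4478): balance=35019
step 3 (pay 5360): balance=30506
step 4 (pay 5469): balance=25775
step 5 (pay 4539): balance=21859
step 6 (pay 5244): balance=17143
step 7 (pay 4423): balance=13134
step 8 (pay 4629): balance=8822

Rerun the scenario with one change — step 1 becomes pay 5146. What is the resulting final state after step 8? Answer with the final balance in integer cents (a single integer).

8505

(re-executing from step 1 with the substitution; state before step 1: balance=42416)
step 1 (pay 5146): balance=38296
step 2 (pay 4478): balance=34744
step 3 (pay 5360): balance=30224
step 4 (pay 5469): balance=25486
step 5 (pay 4539): balance=21563
step 6 (pay 5244): balance=16840
step 7 (pay 4423): balance=12824
step 8 (pay 4629): balance=8505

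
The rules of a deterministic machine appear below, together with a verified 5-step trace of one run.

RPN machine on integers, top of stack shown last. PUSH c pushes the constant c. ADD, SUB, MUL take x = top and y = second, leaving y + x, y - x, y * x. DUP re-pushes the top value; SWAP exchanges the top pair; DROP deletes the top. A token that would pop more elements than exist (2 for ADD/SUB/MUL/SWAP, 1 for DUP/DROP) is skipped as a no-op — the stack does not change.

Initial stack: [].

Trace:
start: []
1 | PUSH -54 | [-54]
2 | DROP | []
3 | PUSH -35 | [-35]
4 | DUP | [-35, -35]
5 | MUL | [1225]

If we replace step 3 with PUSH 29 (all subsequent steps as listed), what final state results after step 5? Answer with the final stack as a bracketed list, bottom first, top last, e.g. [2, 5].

[841]

(re-executing from step 3 with the substitution; state before step 3: [])
3 | PUSH 29 | [29]
4 | DUP | [29, 29]
5 | MUL | [841]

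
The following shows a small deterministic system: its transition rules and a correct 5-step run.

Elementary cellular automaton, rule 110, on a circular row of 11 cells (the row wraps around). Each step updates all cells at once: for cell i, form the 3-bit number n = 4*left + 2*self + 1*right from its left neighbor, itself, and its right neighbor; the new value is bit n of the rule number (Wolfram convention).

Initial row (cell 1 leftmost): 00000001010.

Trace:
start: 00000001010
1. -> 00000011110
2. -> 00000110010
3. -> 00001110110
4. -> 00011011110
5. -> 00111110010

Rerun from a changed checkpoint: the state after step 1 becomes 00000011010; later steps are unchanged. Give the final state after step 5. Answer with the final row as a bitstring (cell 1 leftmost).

00110101110

state after step 1 := 00000011010
2. -> 00000111110
3. -> 00001100010
4. -> 00011100110
5. -> 00110101110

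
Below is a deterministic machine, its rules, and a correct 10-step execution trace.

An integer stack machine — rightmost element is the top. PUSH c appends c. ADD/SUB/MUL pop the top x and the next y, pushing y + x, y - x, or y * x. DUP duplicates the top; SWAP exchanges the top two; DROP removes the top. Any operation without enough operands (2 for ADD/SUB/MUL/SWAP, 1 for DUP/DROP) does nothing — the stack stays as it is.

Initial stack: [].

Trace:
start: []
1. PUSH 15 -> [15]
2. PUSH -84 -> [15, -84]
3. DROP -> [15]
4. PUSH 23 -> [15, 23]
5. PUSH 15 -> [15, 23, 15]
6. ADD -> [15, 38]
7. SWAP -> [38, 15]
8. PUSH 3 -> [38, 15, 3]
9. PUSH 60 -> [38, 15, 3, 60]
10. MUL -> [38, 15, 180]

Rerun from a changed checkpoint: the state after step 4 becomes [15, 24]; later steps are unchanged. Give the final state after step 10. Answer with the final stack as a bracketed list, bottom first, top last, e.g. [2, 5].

state after step 4 := [15, 24]
5. PUSH 15 -> [15, 24, 15]
6. ADD -> [15, 39]
7. SWAP -> [39, 15]
8. PUSH 3 -> [39, 15, 3]
9. PUSH 60 -> [39, 15, 3, 60]
10. MUL -> [39, 15, 180]

[39, 15, 180]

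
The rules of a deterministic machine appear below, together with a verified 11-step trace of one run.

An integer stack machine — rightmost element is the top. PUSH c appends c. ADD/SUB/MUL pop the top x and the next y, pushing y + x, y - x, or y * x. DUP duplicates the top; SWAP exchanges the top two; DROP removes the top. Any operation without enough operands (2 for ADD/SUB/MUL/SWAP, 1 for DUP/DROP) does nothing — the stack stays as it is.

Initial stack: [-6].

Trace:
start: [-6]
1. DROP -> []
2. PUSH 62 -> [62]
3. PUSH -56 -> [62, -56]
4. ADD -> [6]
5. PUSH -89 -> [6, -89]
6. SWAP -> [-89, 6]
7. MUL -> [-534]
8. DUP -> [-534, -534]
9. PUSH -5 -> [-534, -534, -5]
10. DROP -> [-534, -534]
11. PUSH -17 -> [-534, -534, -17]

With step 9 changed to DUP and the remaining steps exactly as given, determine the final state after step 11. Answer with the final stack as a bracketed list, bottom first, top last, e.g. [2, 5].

(re-executing from step 9 with the substitution; state before step 9: [-534, -534])
9. DUP -> [-534, -534, -534]
10. DROP -> [-534, -534]
11. PUSH -17 -> [-534, -534, -17]

[-534, -534, -17]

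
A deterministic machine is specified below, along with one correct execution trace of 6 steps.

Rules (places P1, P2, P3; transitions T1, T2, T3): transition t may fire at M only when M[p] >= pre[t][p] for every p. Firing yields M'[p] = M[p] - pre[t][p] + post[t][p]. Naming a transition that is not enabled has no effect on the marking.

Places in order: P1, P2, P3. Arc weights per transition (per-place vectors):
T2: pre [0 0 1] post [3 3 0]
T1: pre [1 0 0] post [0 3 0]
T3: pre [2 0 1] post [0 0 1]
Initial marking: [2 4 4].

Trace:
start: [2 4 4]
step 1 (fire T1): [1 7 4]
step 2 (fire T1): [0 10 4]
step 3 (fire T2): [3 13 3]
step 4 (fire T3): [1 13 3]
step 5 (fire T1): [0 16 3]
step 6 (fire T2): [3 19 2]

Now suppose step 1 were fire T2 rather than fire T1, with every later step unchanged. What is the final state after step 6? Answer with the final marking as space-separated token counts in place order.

(re-executing from step 1 with the substitution; state before step 1: [2 4 4])
step 1 (fire T2): [5 7 3]
step 2 (fire T1): [4 10 3]
step 3 (fire T2): [7 13 2]
step 4 (fire T3): [5 13 2]
step 5 (fire T1): [4 16 2]
step 6 (fire T2): [7 19 1]

7 19 1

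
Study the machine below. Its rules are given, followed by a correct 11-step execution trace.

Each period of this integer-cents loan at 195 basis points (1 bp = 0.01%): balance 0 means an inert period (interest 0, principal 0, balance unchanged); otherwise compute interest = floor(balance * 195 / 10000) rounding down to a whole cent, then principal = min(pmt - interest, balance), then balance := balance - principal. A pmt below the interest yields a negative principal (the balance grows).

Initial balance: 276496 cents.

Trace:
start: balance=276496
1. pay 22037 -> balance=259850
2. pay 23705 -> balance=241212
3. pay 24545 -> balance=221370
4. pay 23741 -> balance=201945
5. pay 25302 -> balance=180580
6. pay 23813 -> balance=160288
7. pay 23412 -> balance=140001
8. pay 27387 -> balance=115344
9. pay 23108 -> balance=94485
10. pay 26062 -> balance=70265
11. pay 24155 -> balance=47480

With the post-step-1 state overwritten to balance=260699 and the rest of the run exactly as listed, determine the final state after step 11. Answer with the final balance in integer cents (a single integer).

state after step 1 := balance=260699
2. pay 23705 -> balance=242077
3. pay 24545 -> balance=222252
4. pay 23741 -> balance=202844
5. pay 25302 -> balance=181497
6. pay 23813 -> balance=161223
7. pay 23412 -> balance=140954
8. pay 27387 -> balance=116315
9. pay 23108 -> balance=95475
10. pay 26062 -> balance=71274
11. pay 24155 -> balance=48508

48508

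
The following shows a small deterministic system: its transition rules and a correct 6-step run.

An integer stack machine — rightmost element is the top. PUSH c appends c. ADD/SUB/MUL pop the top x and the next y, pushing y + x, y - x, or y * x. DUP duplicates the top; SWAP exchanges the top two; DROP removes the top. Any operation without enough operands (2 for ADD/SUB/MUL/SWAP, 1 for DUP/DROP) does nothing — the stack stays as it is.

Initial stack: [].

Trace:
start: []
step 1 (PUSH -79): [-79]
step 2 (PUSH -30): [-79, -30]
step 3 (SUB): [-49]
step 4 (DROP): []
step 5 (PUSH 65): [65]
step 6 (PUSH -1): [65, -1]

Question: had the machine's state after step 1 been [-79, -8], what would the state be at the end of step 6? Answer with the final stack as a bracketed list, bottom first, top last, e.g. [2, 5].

state after step 1 := [-79, -8]
step 2 (PUSH -30): [-79, -8, -30]
step 3 (SUB): [-79, 22]
step 4 (DROP): [-79]
step 5 (PUSH 65): [-79, 65]
step 6 (PUSH -1): [-79, 65, -1]

[-79, 65, -1]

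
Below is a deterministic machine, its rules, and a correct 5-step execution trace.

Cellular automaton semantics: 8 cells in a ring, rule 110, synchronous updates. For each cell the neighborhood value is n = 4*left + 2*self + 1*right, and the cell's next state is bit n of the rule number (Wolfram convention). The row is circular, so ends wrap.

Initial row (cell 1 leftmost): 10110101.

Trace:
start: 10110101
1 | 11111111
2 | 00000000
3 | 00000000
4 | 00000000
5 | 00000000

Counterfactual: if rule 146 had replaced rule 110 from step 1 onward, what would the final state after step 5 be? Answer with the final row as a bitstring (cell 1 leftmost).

(re-executing steps 1..5 under rule 146; state before step 1: 10110101)
1 | 00000000
2 | 00000000
3 | 00000000
4 | 00000000
5 | 00000000

00000000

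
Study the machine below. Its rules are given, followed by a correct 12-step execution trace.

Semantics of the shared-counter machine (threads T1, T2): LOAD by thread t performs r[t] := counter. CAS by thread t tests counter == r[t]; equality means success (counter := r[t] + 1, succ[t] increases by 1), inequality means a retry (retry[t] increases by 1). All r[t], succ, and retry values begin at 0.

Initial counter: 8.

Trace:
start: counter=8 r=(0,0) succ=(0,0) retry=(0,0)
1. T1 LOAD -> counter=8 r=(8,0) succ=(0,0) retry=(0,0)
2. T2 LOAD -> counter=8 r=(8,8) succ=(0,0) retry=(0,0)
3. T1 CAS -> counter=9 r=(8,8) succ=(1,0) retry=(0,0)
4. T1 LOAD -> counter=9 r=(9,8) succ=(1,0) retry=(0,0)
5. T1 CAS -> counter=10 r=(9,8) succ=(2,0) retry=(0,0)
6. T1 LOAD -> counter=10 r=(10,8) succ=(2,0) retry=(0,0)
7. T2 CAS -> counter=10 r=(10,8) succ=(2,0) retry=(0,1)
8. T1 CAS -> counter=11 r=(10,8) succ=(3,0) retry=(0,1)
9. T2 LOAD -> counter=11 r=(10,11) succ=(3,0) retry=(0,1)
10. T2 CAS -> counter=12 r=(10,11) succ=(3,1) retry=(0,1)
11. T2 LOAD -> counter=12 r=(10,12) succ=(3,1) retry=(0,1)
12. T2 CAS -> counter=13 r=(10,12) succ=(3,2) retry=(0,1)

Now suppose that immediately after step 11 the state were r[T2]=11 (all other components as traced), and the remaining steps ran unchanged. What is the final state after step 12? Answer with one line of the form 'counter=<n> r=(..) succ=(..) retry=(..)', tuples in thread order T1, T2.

counter=12 r=(10,11) succ=(3,1) retry=(0,2)

state after step 11 := counter=12 r=(10,11) succ=(3,1) retry=(0,1)
12. T2 CAS -> counter=12 r=(10,11) succ=(3,1) retry=(0,2)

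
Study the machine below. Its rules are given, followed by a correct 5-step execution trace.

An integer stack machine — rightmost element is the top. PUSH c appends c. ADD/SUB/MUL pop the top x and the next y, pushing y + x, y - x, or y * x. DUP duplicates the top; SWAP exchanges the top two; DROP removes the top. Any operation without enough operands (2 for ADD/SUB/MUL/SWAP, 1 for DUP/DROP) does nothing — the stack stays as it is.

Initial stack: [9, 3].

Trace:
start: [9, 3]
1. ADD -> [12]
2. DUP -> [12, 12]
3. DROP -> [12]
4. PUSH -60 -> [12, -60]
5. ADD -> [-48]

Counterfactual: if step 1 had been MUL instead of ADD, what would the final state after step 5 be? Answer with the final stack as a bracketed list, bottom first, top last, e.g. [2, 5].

(re-executing from step 1 with the substitution; state before step 1: [9, 3])
1. MUL -> [27]
2. DUP -> [27, 27]
3. DROP -> [27]
4. PUSH -60 -> [27, -60]
5. ADD -> [-33]

[-33]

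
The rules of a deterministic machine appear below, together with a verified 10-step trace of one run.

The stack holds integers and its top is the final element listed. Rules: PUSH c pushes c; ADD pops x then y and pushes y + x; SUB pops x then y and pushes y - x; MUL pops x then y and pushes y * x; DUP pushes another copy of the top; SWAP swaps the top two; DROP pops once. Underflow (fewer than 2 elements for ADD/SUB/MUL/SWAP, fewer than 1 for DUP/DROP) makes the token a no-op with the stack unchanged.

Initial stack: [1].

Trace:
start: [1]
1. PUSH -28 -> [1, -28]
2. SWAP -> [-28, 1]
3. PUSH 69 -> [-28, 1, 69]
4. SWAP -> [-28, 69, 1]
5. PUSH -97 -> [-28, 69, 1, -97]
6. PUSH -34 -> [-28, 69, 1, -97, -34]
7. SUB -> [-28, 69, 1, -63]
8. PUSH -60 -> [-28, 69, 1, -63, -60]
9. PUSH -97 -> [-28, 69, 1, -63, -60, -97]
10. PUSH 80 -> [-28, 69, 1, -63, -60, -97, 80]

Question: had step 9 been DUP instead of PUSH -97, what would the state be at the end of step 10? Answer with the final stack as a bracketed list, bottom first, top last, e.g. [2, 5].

(re-executing from step 9 with the substitution; state before step 9: [-28, 69, 1, -63, -60])
9. DUP -> [-28, 69, 1, -63, -60, -60]
10. PUSH 80 -> [-28, 69, 1, -63, -60, -60, 80]

[-28, 69, 1, -63, -60, -60, 80]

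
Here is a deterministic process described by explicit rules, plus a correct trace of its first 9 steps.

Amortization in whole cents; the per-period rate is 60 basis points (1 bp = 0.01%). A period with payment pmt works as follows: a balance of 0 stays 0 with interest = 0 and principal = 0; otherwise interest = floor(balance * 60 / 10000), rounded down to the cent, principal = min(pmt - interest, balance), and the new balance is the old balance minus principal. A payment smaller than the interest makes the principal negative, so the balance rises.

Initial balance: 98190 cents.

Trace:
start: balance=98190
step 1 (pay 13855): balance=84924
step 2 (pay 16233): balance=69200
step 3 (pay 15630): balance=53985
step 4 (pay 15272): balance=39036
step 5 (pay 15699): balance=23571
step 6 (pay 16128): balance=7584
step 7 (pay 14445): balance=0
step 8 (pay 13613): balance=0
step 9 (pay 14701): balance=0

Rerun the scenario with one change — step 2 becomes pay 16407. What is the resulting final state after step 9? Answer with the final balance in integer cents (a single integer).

(re-executing from step 2 with the substitution; state before step 2: balance=84924)
step 2 (pay 16407): balance=69026
step 3 (pay 15630): balance=53810
step 4 (pay 15272): balance=38860
step 5 (pay 15699): balance=23394
step 6 (pay 16128): balance=7406
step 7 (pay 14445): balance=0
step 8 (pay 13613): balance=0
step 9 (pay 14701): balance=0

0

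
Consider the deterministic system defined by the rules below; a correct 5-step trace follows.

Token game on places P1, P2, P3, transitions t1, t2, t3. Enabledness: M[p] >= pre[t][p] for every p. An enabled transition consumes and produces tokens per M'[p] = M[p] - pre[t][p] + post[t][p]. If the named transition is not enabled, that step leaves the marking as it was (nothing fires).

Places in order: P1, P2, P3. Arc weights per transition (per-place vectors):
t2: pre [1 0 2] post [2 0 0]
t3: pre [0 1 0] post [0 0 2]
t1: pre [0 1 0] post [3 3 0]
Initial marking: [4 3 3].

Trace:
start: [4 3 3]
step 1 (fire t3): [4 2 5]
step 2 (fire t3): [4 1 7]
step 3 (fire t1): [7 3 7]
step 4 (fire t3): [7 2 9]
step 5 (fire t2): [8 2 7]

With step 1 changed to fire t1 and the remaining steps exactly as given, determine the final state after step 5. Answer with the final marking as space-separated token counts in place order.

11 5 5

(re-executing from step 1 with the substitution; state before step 1: [4 3 3])
step 1 (fire t1): [7 5 3]
step 2 (fire t3): [7 4 5]
step 3 (fire t1): [10 6 5]
step 4 (fire t3): [10 5 7]
step 5 (fire t2): [11 5 5]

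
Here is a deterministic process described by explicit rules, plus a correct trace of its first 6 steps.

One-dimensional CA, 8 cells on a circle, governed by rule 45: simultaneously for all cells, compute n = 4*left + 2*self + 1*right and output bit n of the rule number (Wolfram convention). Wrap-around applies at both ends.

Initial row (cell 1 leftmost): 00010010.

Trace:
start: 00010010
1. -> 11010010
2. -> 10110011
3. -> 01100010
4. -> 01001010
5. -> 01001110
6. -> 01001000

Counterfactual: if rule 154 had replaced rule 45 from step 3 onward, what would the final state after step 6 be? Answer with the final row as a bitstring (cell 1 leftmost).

(re-executing steps 3..6 under rule 154; state before step 3: 10110011)
3. -> 00101111
4. -> 11001110
5. -> 10111100
6. -> 00111011

00111011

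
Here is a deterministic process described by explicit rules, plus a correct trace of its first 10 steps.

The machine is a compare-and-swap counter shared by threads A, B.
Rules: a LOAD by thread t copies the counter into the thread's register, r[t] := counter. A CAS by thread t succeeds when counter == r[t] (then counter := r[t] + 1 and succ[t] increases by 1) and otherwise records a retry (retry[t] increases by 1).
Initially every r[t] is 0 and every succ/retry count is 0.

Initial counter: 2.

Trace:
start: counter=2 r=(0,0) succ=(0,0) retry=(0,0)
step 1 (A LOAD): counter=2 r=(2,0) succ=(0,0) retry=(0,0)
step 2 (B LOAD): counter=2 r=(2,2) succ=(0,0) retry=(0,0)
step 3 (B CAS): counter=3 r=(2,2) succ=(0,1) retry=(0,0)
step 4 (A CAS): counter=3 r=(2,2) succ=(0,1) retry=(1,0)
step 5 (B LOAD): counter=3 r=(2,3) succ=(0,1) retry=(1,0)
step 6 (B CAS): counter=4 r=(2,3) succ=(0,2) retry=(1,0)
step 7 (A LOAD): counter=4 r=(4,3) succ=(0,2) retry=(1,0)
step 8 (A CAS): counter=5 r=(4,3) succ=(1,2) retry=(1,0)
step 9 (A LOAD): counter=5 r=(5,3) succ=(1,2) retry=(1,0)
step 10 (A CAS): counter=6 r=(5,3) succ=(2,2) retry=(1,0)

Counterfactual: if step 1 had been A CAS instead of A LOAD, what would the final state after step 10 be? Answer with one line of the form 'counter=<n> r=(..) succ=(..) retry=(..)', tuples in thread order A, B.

counter=6 r=(5,3) succ=(2,2) retry=(2,0)

(re-executing from step 1 with the substitution; state before step 1: counter=2 r=(0,0) succ=(0,0) retry=(0,0))
step 1 (A CAS): counter=2 r=(0,0) succ=(0,0) retry=(1,0)
step 2 (B LOAD): counter=2 r=(0,2) succ=(0,0) retry=(1,0)
step 3 (B CAS): counter=3 r=(0,2) succ=(0,1) retry=(1,0)
step 4 (A CAS): counter=3 r=(0,2) succ=(0,1) retry=(2,0)
step 5 (B LOAD): counter=3 r=(0,3) succ=(0,1) retry=(2,0)
step 6 (B CAS): counter=4 r=(0,3) succ=(0,2) retry=(2,0)
step 7 (A LOAD): counter=4 r=(4,3) succ=(0,2) retry=(2,0)
step 8 (A CAS): counter=5 r=(4,3) succ=(1,2) retry=(2,0)
step 9 (A LOAD): counter=5 r=(5,3) succ=(1,2) retry=(2,0)
step 10 (A CAS): counter=6 r=(5,3) succ=(2,2) retry=(2,0)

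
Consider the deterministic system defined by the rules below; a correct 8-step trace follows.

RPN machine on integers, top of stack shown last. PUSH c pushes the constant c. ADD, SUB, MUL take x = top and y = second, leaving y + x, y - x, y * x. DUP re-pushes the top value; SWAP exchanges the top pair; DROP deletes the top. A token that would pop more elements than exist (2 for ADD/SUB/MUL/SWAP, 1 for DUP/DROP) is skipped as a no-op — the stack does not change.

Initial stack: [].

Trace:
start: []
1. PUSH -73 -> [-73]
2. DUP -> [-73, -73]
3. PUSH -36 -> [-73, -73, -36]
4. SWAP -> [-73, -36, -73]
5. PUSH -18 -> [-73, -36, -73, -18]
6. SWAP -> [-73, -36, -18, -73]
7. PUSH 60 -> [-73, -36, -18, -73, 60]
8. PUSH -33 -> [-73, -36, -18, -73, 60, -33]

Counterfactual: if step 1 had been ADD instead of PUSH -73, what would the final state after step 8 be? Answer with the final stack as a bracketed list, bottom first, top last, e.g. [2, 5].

[-18, -36, 60, -33]

(re-executing from step 1 with the substitution; state before step 1: [])
1. ADD -> []
2. DUP -> []
3. PUSH -36 -> [-36]
4. SWAP -> [-36]
5. PUSH -18 -> [-36, -18]
6. SWAP -> [-18, -36]
7. PUSH 60 -> [-18, -36, 60]
8. PUSH -33 -> [-18, -36, 60, -33]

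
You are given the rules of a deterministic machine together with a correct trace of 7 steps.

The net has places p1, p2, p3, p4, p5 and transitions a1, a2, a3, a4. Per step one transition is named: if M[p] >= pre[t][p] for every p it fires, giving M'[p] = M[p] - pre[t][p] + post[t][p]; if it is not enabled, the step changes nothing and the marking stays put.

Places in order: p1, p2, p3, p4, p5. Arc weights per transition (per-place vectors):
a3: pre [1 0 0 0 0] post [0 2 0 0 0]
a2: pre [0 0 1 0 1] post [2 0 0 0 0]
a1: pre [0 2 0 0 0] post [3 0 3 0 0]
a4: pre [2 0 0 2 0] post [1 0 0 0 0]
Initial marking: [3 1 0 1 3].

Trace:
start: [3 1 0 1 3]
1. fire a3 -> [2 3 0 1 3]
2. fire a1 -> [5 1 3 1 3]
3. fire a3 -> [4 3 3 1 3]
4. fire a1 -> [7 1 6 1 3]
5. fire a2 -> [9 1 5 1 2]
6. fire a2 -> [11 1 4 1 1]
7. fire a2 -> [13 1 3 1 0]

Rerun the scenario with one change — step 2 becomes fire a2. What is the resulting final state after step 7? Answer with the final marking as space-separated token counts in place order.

10 3 0 1 0

(re-executing from step 2 with the substitution; state before step 2: [2 3 0 1 3])
2. fire a2 -> [2 3 0 1 3]
3. fire a3 -> [1 5 0 1 3]
4. fire a1 -> [4 3 3 1 3]
5. fire a2 -> [6 3 2 1 2]
6. fire a2 -> [8 3 1 1 1]
7. fire a2 -> [10 3 0 1 0]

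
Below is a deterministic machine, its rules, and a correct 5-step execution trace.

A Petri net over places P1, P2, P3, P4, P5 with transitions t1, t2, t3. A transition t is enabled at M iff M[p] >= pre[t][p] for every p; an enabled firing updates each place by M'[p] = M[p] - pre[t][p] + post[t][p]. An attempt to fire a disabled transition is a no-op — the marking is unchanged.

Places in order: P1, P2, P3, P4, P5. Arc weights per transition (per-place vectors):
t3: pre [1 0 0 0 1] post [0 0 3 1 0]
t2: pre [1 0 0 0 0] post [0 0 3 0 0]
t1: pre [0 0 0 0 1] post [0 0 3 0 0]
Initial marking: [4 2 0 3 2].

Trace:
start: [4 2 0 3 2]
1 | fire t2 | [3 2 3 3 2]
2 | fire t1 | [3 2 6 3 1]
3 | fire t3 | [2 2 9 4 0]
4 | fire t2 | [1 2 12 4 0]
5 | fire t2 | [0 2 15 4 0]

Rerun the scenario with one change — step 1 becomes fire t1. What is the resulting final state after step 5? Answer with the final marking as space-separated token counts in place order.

2 2 12 3 0

(re-executing from step 1 with the substitution; state before step 1: [4 2 0 3 2])
1 | fire t1 | [4 2 3 3 1]
2 | fire t1 | [4 2 6 3 0]
3 | fire t3 | [4 2 6 3 0]
4 | fire t2 | [3 2 9 3 0]
5 | fire t2 | [2 2 12 3 0]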